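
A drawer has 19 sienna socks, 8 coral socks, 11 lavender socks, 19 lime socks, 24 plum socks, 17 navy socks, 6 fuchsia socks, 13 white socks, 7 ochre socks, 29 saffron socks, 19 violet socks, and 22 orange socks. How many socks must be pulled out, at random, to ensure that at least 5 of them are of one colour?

49

By pigeonhole, put each drawn sock into a box by colour. The largest draw with every box below 5 takes min(count, 4) from each colour.
Σ min(cᵢ, 4) = 4 + 4 + 4 + 4 + 4 + 4 + 4 + 4 + 4 + 4 + 4 + 4 = 48.
Draw number 48 + 1 = 49 must push one box to 5.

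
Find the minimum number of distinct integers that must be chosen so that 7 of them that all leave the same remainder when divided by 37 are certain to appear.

Pigeonhole: the 37 residue classes mod 37 are the pigeonholes.
With 222 integers one could put 6 in each residue class and have no class reach 7.
The 223rd integer pushes some class to 7, so 37·6 + 1 = 223.

223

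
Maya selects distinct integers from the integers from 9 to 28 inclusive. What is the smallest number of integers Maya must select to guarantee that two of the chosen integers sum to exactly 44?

Two chosen integers sum to 44 exactly when both halves of some pair {x, 44−x} with 16 ≤ x ≤ 44−x ≤ 28 are chosen — 6 such pairs.
The remaining 8 elements (those with no distinct partner in range) can never complete a 44-sum, so the worst case takes all of them and one from each pair: 8 + 6 = 14.
The 15th integer has to be the second member of some pair, so 14 + 1 = 15.

15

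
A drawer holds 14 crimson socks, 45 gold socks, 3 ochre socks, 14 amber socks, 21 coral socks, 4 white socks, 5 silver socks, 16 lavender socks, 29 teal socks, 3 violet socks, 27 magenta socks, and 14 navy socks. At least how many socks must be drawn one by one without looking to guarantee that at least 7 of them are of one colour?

The 12 colours are the holes; the socks drawn are the pigeons.
To avoid 7 of any one colour, the worst case takes at most 6 of each colour, or every sock of a colour that has fewer than 6.
That gives 6 + 6 + 3 + 6 + 6 + 4 + 5 + 6 + 6 + 3 + 6 + 6 = 63 socks with no colour reaching 7.
The next sock forces some colour to 7, so 63 + 1 = 64.

64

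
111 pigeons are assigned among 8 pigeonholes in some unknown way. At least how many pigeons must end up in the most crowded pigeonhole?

Pigeonhole: the 8 pigeonholes are the holes and the 111 pigeons are the pigeons.
If every pigeonhole held at most 13 pigeons, the total would be at most 8 × 13 = 104, which is less than 111.
So some pigeonhole holds at least ⌈111/8⌉ = 14 pigeons.

14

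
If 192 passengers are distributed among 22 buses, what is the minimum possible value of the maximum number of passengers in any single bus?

9

The 22 buses are the holes and the 192 passengers are the pigeons.
If every bus held at most 8 passengers, the total would be at most 22 × 8 = 176, which is less than 192.
So some bus holds at least ⌈192/22⌉ = 9 passengers.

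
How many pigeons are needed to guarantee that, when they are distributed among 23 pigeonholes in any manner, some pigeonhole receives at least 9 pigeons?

185

With 184 pigeons one could put exactly 8 in each of the 23 pigeonholes, and no pigeonhole would reach 9.
One more pigeon must land in a pigeonhole that already has 8, giving it 9.
So 23 × 8 + 1 = 185 pigeons are required.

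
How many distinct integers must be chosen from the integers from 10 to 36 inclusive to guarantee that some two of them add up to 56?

A set avoiding the sum 56 can contain at most one of each pair {x, 56−x}, plus the 11 elements whose complement lies outside the range or equal to its own complement.
The integers 10, …, 28 (19 of them) are such a set: any two sum to at least 10+11 = 21 and at most 27+28 = 55 < 56.
By pigeonhole, any 20th integer completes one of the 8 pairs, so 20 choices force a sum of 56.

20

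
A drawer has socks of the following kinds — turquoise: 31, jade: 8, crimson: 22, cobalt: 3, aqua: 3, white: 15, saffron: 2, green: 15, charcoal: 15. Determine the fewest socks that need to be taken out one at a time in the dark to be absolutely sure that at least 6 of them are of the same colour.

An adversary could hand out at most 5 socks per colour (cobalt, aqua, saffron run out sooner): 5 + 5 + 5 + 3 + 3 + 5 + 2 + 5 + 5 = 38 socks and still no colour has 6.
Pigeonhole: one more sock lands in a colour already at 5, so 39 draws are enough and 38 are not.

39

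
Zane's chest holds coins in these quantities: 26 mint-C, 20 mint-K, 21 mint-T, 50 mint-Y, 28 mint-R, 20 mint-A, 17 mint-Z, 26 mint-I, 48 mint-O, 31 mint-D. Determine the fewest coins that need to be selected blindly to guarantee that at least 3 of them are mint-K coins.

In the worst case for collecting mint-K coins, every non-mint-K coin comes out first.
There are 26 + 21 + 50 + 28 + 20 + 17 + 26 + 48 + 31 = 267 non-mint-K coins altogether.
After those, each further coin must be mint-K, so 267 + 3 = 270 draws guarantee 3 mint-K coins.

270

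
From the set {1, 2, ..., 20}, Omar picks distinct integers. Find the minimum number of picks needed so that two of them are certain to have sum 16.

A set avoiding the sum 16 can contain at most one of each pair {x, 16−x}, plus the 6 elements whose complement lies outside the range or equal to its own complement.
The integers 8, …, 20 (13 of them) are such a set: any two sum to at least 8+9 = 17 > 16.
Any 14th integer completes one of the 7 pairs, so 14 choices force a sum of 16.

14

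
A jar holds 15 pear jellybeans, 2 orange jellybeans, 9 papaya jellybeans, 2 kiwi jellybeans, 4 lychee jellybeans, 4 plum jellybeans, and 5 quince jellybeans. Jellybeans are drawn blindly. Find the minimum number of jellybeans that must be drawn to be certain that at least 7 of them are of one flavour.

30

Put each drawn jellybean into a box by flavour. The largest draw with every box below 7 takes min(count, 6) from each flavour; flavours with fewer than 6 contribute all they have.
Σ min(cᵢ, 6) = 6 + 2 + 6 + 2 + 4 + 4 + 5 = 29.
Draw number 29 + 1 = 30 must push one box to 7.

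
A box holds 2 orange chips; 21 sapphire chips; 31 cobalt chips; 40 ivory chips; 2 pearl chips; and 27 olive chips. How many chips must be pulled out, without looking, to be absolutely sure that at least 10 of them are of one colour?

Pigeonhole: the 6 colours are the holes; the chips drawn are the pigeons.
To avoid 10 of any one colour, the worst case takes at most 9 of each colour, or every chip of a colour that has fewer than 9.
That gives 2 + 9 + 9 + 9 + 2 + 9 = 40 chips with no colour reaching 10.
The next chip forces some colour to 10, so 40 + 1 = 41.

41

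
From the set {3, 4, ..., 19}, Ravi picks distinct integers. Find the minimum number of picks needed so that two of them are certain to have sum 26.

Group the elements by complementary pair {x, 26−x}: {7,19}, {8,18}, {9,17}, …, giving 6 two-element pairs, the single value 13 (it cannot pair with itself since the integers are distinct), and 4 integers whose partner 26−x falls outside [3,19].
By the pigeonhole principle, treating each of those 11 groups as a pigeonhole, one can pick one integer per group — 11 integers — with no two summing to 26.
The 12th integer lands in an occupied pair, forcing a sum of 26.

12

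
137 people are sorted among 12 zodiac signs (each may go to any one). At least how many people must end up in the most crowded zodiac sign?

The 12 zodiac signs are the holes and the 137 people are the pigeons.
If every zodiac sign held at most 11 people, the total would be at most 12 × 11 = 132, which is less than 137.
So some zodiac sign holds at least ⌈137/12⌉ = 12 people.

12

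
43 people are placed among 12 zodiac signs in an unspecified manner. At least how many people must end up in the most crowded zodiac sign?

By pigeonhole, the 12 zodiac signs are the holes and the 43 people are the pigeons.
If every zodiac sign held at most 3 people, the total would be at most 12 × 3 = 36, which is less than 43.
So some zodiac sign holds at least ⌈43/12⌉ = 4 people.

4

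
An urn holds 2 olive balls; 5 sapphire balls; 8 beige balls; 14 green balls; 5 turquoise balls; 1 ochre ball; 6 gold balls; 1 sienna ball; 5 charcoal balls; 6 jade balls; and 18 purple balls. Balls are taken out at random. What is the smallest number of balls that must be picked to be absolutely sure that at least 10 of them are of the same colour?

58

By pigeonhole, put each drawn ball into a box by colour. The largest draw with every box below 10 takes min(count, 9) from each colour; colours with fewer than 9 contribute all they have.
Σ min(cᵢ, 9) = 2 + 5 + 8 + 9 + 5 + 1 + 6 + 1 + 5 + 6 + 9 = 57.
Draw number 57 + 1 = 58 must push one box to 10.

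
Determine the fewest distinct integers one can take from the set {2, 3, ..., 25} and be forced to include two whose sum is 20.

17

Group the elements by complementary pair {x, 20−x}: {2,18}, {3,17}, {4,16}, …, giving 8 two-element pairs, the single value 10 (it cannot pair with itself since the integers are distinct), and 7 integers whose partner 20−x falls outside [2,25].
Treating each of those 16 groups as a pigeonhole, one can pick one integer per group — 16 integers — with no two summing to 20.
The 17th integer lands in an occupied pair, forcing a sum of 20.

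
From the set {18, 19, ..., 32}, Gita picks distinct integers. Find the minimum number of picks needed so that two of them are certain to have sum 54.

Group the elements by complementary pair {x, 54−x}: {22,32}, {23,31}, {24,30}, …, giving 5 two-element pairs, the single value 27 (it cannot pair with itself since the integers are distinct), and 4 integers whose partner 54−x falls outside [18,32].
Treating each of those 10 groups as a pigeonhole, one can pick one integer per group — 10 integers — with no two summing to 54.
The 11th integer lands in an occupied pair, forcing a sum of 54.

11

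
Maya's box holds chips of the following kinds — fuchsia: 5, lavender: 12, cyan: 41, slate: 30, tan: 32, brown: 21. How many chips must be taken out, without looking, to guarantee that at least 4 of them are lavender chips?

In the worst case for collecting lavender chips, every non-lavender chip comes out first.
There are 5 + 41 + 30 + 32 + 21 = 129 non-lavender chips altogether.
After those, each further chip must be lavender, so 129 + 4 = 133 draws guarantee 4 lavender chips.

133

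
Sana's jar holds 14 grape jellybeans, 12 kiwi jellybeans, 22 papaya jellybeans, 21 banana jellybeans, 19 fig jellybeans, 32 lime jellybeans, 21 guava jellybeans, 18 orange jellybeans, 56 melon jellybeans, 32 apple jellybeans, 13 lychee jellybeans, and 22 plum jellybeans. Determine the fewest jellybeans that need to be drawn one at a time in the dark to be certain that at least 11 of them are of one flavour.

121

By the pigeonhole principle, put each drawn jellybean into a box by flavour. The largest draw with every box below 11 takes min(count, 10) from each flavour.
Σ min(cᵢ, 10) = 10 + 10 + 10 + 10 + 10 + 10 + 10 + 10 + 10 + 10 + 10 + 10 = 120.
Draw number 120 + 1 = 121 must push one box to 11.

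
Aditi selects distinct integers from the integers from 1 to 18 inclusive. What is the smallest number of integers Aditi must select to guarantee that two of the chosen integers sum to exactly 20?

Two chosen integers sum to 20 exactly when both halves of some pair {x, 20−x} with 2 ≤ x ≤ 20−x ≤ 18 are chosen — 8 such pairs.
The remaining 2 elements (those with no distinct partner in range) can never complete a 20-sum, so the worst case takes all of them and one from each pair: 2 + 8 = 10.
Pigeonhole: the 11th integer has to be the second member of some pair, so 10 + 1 = 11.

11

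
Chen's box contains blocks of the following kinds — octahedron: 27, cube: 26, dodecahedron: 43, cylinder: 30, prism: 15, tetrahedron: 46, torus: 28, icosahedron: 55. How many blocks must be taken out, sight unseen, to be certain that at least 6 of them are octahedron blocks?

In the worst case for collecting octahedron blocks, every non-octahedron block comes out first.
There are 26 + 43 + 30 + 15 + 46 + 28 + 55 = 243 non-octahedron blocks altogether.
After those, each further block must be octahedron, so 243 + 6 = 249 draws guarantee 6 octahedron blocks.

249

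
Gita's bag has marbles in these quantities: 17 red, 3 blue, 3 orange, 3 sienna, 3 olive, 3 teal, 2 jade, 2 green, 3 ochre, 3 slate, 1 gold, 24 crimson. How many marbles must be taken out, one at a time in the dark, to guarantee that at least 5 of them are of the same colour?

Pigeonhole: the 12 colours are the holes; the marbles drawn are the pigeons.
To avoid 5 of any one colour, the worst case takes at most 4 of each colour, or every marble of a colour that has fewer than 4.
That gives 4 + 3 + 3 + 3 + 3 + 3 + 2 + 2 + 3 + 3 + 1 + 4 = 34 marbles with no colour reaching 5.
The next marble forces some colour to 5, so 34 + 1 = 35.

35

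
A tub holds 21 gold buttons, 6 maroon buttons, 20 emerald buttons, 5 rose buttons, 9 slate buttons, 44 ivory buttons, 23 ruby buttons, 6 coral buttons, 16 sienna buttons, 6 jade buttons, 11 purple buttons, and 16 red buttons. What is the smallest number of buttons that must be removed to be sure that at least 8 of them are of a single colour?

The 12 colours are the holes; the buttons drawn are the pigeons.
To avoid 8 of any one colour, the worst case takes at most 7 of each colour, or every button of a colour that has fewer than 7.
That gives 7 + 6 + 7 + 5 + 7 + 7 + 7 + 6 + 7 + 6 + 7 + 7 = 79 buttons with no colour reaching 8.
The next button forces some colour to 8, so 79 + 1 = 80.

80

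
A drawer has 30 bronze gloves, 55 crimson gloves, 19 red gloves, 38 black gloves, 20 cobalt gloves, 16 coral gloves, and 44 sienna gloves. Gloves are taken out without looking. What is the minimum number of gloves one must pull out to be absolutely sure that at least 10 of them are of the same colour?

64

By the pigeonhole principle, put each drawn glove into a box by colour. The largest draw with every box below 10 takes min(count, 9) from each colour.
Σ min(cᵢ, 9) = 9 + 9 + 9 + 9 + 9 + 9 + 9 = 63.
Draw number 63 + 1 = 64 must push one box to 10.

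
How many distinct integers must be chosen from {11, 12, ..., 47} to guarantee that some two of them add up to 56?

A set avoiding the sum 56 can contain at most one of each pair {x, 56−x}, plus the 3 elements whose complement lies outside the range or equal to its own complement.
The integers 28, …, 47 (20 of them) are such a set: any two sum to at least 28+29 = 57 > 56.
By the pigeonhole principle, any 21st integer completes one of the 17 pairs, so 21 choices force a sum of 56.

21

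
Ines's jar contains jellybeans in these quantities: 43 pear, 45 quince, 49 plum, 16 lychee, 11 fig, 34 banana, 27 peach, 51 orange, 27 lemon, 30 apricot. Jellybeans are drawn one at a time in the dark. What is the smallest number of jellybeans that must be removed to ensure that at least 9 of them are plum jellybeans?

In the worst case for collecting plum jellybeans, every non-plum jellybean comes out first.
There are 43 + 45 + 16 + 11 + 34 + 27 + 51 + 27 + 30 = 284 non-plum jellybeans altogether.
After those, each further jellybean must be plum, so 284 + 9 = 293 draws guarantee 9 plum jellybeans.

293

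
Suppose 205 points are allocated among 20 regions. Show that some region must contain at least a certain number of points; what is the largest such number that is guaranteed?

The 20 regions are the holes and the 205 points are the pigeons.
If every region held at most 10 points, the total would be at most 20 × 10 = 200, which is less than 205.
So some region holds at least ⌈205/20⌉ = 11 points.

11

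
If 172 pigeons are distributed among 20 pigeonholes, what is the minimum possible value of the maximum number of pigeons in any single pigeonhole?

By pigeonhole, the 20 pigeonholes are the holes and the 172 pigeons are the pigeons.
If every pigeonhole held at most 8 pigeons, the total would be at most 20 × 8 = 160, which is less than 172.
So some pigeonhole holds at least ⌈172/20⌉ = 9 pigeons.

9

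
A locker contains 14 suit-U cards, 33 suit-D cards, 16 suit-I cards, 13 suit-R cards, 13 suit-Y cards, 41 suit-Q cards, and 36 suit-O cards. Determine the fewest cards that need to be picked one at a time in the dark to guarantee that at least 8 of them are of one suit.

50

By pigeonhole, put each drawn card into a box by suit. The largest draw with every box below 8 takes min(count, 7) from each suit.
Σ min(cᵢ, 7) = 7 + 7 + 7 + 7 + 7 + 7 + 7 = 49.
Draw number 49 + 1 = 50 must push one box to 8.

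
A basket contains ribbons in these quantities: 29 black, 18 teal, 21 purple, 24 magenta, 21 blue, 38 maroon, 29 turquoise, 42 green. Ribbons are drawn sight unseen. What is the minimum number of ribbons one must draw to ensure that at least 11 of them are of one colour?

Put each drawn ribbon into a box by colour. The largest draw with every box below 11 takes min(count, 10) from each colour.
Σ min(cᵢ, 10) = 10 + 10 + 10 + 10 + 10 + 10 + 10 + 10 = 80.
Draw number 80 + 1 = 81 must push one box to 11.

81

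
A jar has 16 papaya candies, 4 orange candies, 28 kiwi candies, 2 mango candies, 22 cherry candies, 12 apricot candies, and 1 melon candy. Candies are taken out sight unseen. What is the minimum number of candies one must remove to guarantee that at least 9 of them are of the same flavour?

40

The 7 flavours are the holes; the candies drawn are the pigeons.
To avoid 9 of any one flavour, the worst case takes at most 8 of each flavour, or every candy of a flavour that has fewer than 8.
That gives 8 + 4 + 8 + 2 + 8 + 8 + 1 = 39 candies with no flavour reaching 9.
The next candy forces some flavour to 9, so 39 + 1 = 40.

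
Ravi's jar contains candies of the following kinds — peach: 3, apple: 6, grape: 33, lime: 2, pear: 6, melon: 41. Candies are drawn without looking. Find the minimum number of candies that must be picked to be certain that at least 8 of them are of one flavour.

Put each drawn candy into a box by flavour. The largest draw with every box below 8 takes min(count, 7) from each flavour; flavours with fewer than 7 contribute all they have.
Σ min(cᵢ, 7) = 3 + 6 + 7 + 2 + 6 + 7 = 31.
Draw number 31 + 1 = 32 must push one box to 8.

32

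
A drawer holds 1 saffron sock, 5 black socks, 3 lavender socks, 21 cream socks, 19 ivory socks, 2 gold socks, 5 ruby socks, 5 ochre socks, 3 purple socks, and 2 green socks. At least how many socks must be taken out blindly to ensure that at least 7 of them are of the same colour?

Put each drawn sock into a box by colour. The largest draw with every box below 7 takes min(count, 6) from each colour; colours with fewer than 6 contribute all they have.
Σ min(cᵢ, 6) = 1 + 5 + 3 + 6 + 6 + 2 + 5 + 5 + 3 + 2 = 38.
Draw number 38 + 1 = 39 must push one box to 7.

39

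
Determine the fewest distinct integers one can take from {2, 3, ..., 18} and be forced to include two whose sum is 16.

Group the elements by complementary pair {x, 16−x}: {2,14}, {3,13}, {4,12}, …, giving 6 two-element pairs; the single value 8 (it cannot pair with itself since the integers are distinct); and 4 integers whose partner 16−x falls outside [2,18].
Pigeonhole: treating each of those 11 groups as a pigeonhole, one can pick one integer per group — 11 integers — with no two summing to 16.
The 12th integer lands in an occupied pair, forcing a sum of 16.

12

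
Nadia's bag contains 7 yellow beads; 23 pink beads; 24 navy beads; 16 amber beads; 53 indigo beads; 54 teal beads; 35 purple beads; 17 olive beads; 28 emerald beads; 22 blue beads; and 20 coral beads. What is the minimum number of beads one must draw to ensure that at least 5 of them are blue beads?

In the worst case for collecting blue beads, every non-blue bead comes out first.
There are 7 + 23 + 24 + 16 + 53 + 54 + 35 + 17 + 28 + 20 = 277 non-blue beads altogether.
After those, each further bead must be blue, so 277 + 5 = 282 draws guarantee 5 blue beads.

282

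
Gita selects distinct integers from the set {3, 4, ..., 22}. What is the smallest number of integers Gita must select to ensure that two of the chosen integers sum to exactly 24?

12

Two chosen integers sum to 24 exactly when both halves of some pair {x, 24−x} with 3 ≤ x ≤ 24−x ≤ 21 are chosen — 9 such pairs.
The remaining 2 elements (those with no distinct partner in range) can never complete a 24-sum, so the worst case takes all of them and one from each pair: 2 + 9 = 11.
Pigeonhole: the 12th integer has to be the second member of some pair, so 11 + 1 = 12.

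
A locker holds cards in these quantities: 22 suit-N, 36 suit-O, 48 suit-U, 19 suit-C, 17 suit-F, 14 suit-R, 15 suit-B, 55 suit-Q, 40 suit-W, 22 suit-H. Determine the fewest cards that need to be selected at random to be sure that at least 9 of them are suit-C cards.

278

In the worst case for collecting suit-C cards, every non-suit-C card comes out first.
There are 22 + 36 + 48 + 17 + 14 + 15 + 55 + 40 + 22 = 269 non-suit-C cards altogether.
After those, each further card must be suit-C, so 269 + 9 = 278 draws guarantee 9 suit-C cards.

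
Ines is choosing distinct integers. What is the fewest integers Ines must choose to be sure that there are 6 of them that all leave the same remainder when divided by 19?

96

By the pigeonhole principle, the 19 residue classes mod 19 are the pigeonholes.
With 95 integers one could put 5 in each residue class and have no class reach 6.
The 96th integer pushes some class to 6, so 19·5 + 1 = 96.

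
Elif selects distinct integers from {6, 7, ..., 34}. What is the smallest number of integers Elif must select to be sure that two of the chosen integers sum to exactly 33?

19

A set avoiding the sum 33 can contain at most one of each pair {x, 33−x}, plus the 7 elements whose complement lies outside the range.
The integers 17, …, 34 (18 of them) are such a set: any two sum to at least 17+18 = 35 > 33.
Pigeonhole: any 19th integer completes one of the 11 pairs, so 19 choices force a sum of 33.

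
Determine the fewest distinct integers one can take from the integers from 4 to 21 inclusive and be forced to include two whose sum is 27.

11

Group the elements by complementary pair {x, 27−x}: {6,21}, {7,20}, {8,19}, …, giving 8 two-element pairs and 2 integers whose partner 27−x falls outside [4,21].
By pigeonhole, treating each of those 10 groups as a pigeonhole, one can pick one integer per group — 10 integers — with no two summing to 27.
The 11th integer lands in an occupied pair, forcing a sum of 27.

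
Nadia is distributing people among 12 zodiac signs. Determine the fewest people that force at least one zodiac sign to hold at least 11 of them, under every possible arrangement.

121

With 120 people one could put exactly 10 in each of the 12 zodiac signs, and no zodiac sign would reach 11.
By pigeonhole, one more person must land in a zodiac sign that already has 10, giving it 11.
So 12 × 10 + 1 = 121 people are required.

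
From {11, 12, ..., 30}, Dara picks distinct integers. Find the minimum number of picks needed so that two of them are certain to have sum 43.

Group the elements by complementary pair {x, 43−x}: {13,30}, {14,29}, {15,28}, …, giving 9 two-element pairs and 2 integers whose partner 43−x falls outside [11,30].
By the pigeonhole principle, treating each of those 11 groups as a pigeonhole, one can pick one integer per group — 11 integers — with no two summing to 43.
The 12th integer lands in an occupied pair, forcing a sum of 43.

12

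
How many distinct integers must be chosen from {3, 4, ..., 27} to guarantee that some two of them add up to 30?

14

A set avoiding the sum 30 can contain at most one of each pair {x, 30−x}, plus the 1 element equal to its own complement.
The integers 15, …, 27 (13 of them) are such a set: any two sum to at least 15+16 = 31 > 30.
By the pigeonhole principle, any 14th integer completes one of the 12 pairs, so 14 choices force a sum of 30.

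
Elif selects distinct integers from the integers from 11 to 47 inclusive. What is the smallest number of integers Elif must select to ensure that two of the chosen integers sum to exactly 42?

A set avoiding the sum 42 can contain at most one of each pair {x, 42−x}, plus the 17 elements whose complement lies outside the range or equal to its own complement.
The integers 21, …, 47 (27 of them) are such a set: any two sum to at least 21+22 = 43 > 42.
By the pigeonhole principle, any 28th integer completes one of the 10 pairs, so 28 choices force a sum of 42.

28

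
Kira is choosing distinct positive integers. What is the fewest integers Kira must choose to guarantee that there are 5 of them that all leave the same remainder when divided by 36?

The 36 residue classes mod 36 are the pigeonholes.
With 144 integers one could put 4 in each residue class and have no class reach 5.
The 145th integer pushes some class to 5, so 36·4 + 1 = 145.

145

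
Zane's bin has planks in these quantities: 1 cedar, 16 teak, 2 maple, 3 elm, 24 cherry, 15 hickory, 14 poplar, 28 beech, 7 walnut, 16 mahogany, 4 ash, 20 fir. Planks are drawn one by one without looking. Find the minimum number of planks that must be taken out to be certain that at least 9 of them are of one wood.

By the pigeonhole principle, the 12 woods are the holes; the planks drawn are the pigeons.
To avoid 9 of any one wood, the worst case takes at most 8 of each wood, or every plank of a wood that has fewer than 8.
That gives 1 + 8 + 2 + 3 + 8 + 8 + 8 + 8 + 7 + 8 + 4 + 8 = 73 planks with no wood reaching 9.
The next plank forces some wood to 9, so 73 + 1 = 74.

74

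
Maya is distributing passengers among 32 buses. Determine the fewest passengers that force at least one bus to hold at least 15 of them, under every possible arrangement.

With 448 passengers one could put exactly 14 in each of the 32 buses, and no bus would reach 15.
One more passenger must land in a bus that already has 14, giving it 15.
So 32 × 14 + 1 = 449 passengers are required.

449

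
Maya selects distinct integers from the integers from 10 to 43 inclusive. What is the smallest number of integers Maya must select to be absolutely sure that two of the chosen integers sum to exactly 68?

Group the elements by complementary pair {x, 68−x}: {25,43}, {26,42}, {27,41}, …, giving 9 two-element pairs; the single value 34 (it cannot pair with itself since the integers are distinct); and 15 integers whose partner 68−x falls outside [10,43].
Treating each of those 25 groups as a pigeonhole, one can pick one integer per group — 25 integers — with no two summing to 68.
The 26th integer lands in an occupied pair, forcing a sum of 68.

26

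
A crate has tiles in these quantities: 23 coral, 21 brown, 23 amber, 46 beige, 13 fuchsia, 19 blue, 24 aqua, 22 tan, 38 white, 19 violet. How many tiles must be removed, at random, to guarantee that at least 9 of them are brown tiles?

In the worst case for collecting brown tiles, every non-brown tile comes out first.
There are 23 + 23 + 46 + 13 + 19 + 24 + 22 + 38 + 19 = 227 non-brown tiles altogether.
After those, each further tile must be brown, so 227 + 9 = 236 draws guarantee 9 brown tiles.

236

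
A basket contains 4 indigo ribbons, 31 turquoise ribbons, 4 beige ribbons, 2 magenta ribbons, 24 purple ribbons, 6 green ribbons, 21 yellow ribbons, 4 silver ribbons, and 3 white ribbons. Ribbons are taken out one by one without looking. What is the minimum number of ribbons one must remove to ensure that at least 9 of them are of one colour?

48

Pigeonhole: the 9 colours are the holes; the ribbons drawn are the pigeons.
To avoid 9 of any one colour, the worst case takes at most 8 of each colour, or every ribbon of a colour that has fewer than 8.
That gives 4 + 8 + 4 + 2 + 8 + 6 + 8 + 4 + 3 = 47 ribbons with no colour reaching 9.
The next ribbon forces some colour to 9, so 47 + 1 = 48.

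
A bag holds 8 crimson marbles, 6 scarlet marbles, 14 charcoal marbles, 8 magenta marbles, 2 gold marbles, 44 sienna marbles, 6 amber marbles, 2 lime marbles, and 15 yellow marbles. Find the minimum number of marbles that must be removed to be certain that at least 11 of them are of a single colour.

The 9 colours are the holes; the marbles drawn are the pigeons.
To avoid 11 of any one colour, the worst case takes at most 10 of each colour, or every marble of a colour that has fewer than 10.
That gives 8 + 6 + 10 + 8 + 2 + 10 + 6 + 2 + 10 = 62 marbles with no colour reaching 11.
The next marble forces some colour to 11, so 62 + 1 = 63.

63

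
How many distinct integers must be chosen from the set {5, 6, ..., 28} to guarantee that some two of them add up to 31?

A set avoiding the sum 31 can contain at most one of each pair {x, 31−x}, plus the 2 elements whose complement lies outside the range.
The integers 16, …, 28 (13 of them) are such a set: any two sum to at least 16+17 = 33 > 31.
By the pigeonhole principle, any 14th integer completes one of the 11 pairs, so 14 choices force a sum of 31.

14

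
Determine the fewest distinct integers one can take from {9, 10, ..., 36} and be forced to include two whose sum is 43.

16

A set avoiding the sum 43 can contain at most one of each pair {x, 43−x}, plus the 2 elements whose complement lies outside the range.
The integers 22, …, 36 (15 of them) are such a set: any two sum to at least 22+23 = 45 > 43.
Pigeonhole: any 16th integer completes one of the 13 pairs, so 16 choices force a sum of 43.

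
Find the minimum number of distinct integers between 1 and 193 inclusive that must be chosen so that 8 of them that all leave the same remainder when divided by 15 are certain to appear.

106

The 15 residue classes mod 15 are the pigeonholes.
With 105 integers one could put 7 in each residue class and have no class reach 8.
The 106th integer pushes some class to 8, so 15·7 + 1 = 106.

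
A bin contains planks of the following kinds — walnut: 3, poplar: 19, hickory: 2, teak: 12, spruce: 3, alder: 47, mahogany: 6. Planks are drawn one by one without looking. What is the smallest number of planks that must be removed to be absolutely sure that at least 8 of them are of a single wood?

36

By the pigeonhole principle, put each drawn plank into a box by wood. The largest draw with every box below 8 takes min(count, 7) from each wood; woods with fewer than 7 contribute all they have.
Σ min(cᵢ, 7) = 3 + 7 + 2 + 7 + 3 + 7 + 6 = 35.
Draw number 35 + 1 = 36 must push one box to 8.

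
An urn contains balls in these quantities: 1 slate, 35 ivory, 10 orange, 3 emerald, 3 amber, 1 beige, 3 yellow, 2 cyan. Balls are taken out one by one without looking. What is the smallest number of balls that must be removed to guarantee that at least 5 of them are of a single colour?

Pigeonhole: the 8 colours are the holes; the balls drawn are the pigeons.
To avoid 5 of any one colour, the worst case takes at most 4 of each colour, or every ball of a colour that has fewer than 4.
That gives 1 + 4 + 4 + 3 + 3 + 1 + 3 + 2 = 21 balls with no colour reaching 5.
The next ball forces some colour to 5, so 21 + 1 = 22.

22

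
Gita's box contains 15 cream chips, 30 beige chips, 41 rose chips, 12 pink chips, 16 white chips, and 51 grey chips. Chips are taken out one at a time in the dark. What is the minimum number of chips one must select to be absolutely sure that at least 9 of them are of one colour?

49

By the pigeonhole principle, put each drawn chip into a box by colour. The largest draw with every box below 9 takes min(count, 8) from each colour.
Σ min(cᵢ, 8) = 8 + 8 + 8 + 8 + 8 + 8 = 48.
Draw number 48 + 1 = 49 must push one box to 9.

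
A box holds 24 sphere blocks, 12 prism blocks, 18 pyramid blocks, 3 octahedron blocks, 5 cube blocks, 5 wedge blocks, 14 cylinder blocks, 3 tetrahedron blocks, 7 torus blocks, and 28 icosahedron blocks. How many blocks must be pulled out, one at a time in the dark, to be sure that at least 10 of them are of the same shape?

By pigeonhole, put each drawn block into a box by shape. The largest draw with every box below 10 takes min(count, 9) from each shape; shapes with fewer than 9 contribute all they have.
Σ min(cᵢ, 9) = 9 + 9 + 9 + 3 + 5 + 5 + 9 + 3 + 7 + 9 = 68.
Draw number 68 + 1 = 69 must push one box to 10.

69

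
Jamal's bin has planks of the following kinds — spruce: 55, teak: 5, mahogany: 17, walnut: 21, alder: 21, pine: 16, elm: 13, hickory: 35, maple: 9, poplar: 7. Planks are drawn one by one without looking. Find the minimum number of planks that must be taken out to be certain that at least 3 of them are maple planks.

193

In the worst case for collecting maple planks, every non-maple plank comes out first.
There are 55 + 5 + 17 + 21 + 21 + 16 + 13 + 35 + 7 = 190 non-maple planks altogether.
After those, each further plank must be maple, so 190 + 3 = 193 draws guarantee 3 maple planks.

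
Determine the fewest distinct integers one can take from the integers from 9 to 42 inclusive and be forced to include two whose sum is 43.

22

Group the elements by complementary pair {x, 43−x}: {9,34}, {10,33}, {11,32}, …, giving 13 two-element pairs and 8 integers whose partner 43−x falls outside [9,42].
By the pigeonhole principle, treating each of those 21 groups as a pigeonhole, one can pick one integer per group — 21 integers — with no two summing to 43.
The 22nd integer lands in an occupied pair, forcing a sum of 43.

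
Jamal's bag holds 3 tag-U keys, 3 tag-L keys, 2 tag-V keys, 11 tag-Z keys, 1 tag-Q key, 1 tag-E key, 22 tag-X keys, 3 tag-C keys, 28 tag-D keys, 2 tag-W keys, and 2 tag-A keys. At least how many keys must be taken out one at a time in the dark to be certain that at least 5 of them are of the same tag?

30

An adversary could hand out at most 4 keys per tag (8 tags run out sooner): 3 + 3 + 2 + 4 + 1 + 1 + 4 + 3 + 4 + 2 + 2 = 29 keys and still no tag has 5.
One more key lands in a tag already at 4, so 30 draws are enough and 29 are not.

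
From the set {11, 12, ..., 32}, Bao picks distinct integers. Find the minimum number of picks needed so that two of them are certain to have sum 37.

15

Group the elements by complementary pair {x, 37−x}: {11,26}, {12,25}, {13,24}, …, giving 8 two-element pairs and 6 integers whose partner 37−x falls outside [11,32].
Pigeonhole: treating each of those 14 groups as a pigeonhole, one can pick one integer per group — 14 integers — with no two summing to 37.
The 15th integer lands in an occupied pair, forcing a sum of 37.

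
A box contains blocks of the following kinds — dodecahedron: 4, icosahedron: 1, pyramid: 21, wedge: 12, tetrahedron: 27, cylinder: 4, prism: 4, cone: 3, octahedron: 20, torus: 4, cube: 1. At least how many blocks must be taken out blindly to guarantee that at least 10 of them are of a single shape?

An adversary could hand out at most 9 blocks per shape (7 shapes run out sooner): 4 + 1 + 9 + 9 + 9 + 4 + 4 + 3 + 9 + 4 + 1 = 57 blocks and still no shape has 10.
By pigeonhole, one more block lands in a shape already at 9, so 58 draws are enough and 57 are not.

58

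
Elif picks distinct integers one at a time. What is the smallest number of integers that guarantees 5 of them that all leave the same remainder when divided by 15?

61

By the pigeonhole principle, the 15 residue classes mod 15 are the pigeonholes.
With 60 integers one could put 4 in each residue class and have no class reach 5.
The 61st integer pushes some class to 5, so 15·4 + 1 = 61.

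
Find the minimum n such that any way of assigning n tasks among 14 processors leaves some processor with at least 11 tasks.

141

With 140 tasks one could put exactly 10 in each of the 14 processors, and no processor would reach 11.
By the pigeonhole principle, one more task must land in a processor that already has 10, giving it 11.
So 14 × 10 + 1 = 141 tasks are required.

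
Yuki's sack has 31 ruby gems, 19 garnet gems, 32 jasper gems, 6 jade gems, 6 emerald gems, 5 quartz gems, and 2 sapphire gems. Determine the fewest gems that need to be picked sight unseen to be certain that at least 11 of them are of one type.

An adversary could hand out at most 10 gems per type (4 types run out sooner): 10 + 10 + 10 + 6 + 6 + 5 + 2 = 49 gems and still no type has 11.
Pigeonhole: one more gem lands in a type already at 10, so 50 draws are enough and 49 are not.

50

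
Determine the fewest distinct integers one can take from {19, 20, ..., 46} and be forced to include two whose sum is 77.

21

Two chosen integers sum to 77 exactly when both halves of some pair {x, 77−x} with 31 ≤ x ≤ 77−x ≤ 46 are chosen — 8 such pairs.
The remaining 12 elements (those with no distinct partner in range) can never complete a 77-sum, so the worst case takes all of them and one from each pair: 12 + 8 = 20.
The 21st integer has to be the second member of some pair, so 20 + 1 = 21.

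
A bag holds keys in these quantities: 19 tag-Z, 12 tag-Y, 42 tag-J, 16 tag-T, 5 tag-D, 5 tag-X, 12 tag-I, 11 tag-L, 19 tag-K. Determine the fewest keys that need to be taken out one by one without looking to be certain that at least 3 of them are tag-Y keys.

In the worst case for collecting tag-Y keys, every non-tag-Y key comes out first.
There are 19 + 42 + 16 + 5 + 5 + 12 + 11 + 19 = 129 non-tag-Y keys altogether.
After those, each further key must be tag-Y, so 129 + 3 = 132 draws guarantee 3 tag-Y keys.

132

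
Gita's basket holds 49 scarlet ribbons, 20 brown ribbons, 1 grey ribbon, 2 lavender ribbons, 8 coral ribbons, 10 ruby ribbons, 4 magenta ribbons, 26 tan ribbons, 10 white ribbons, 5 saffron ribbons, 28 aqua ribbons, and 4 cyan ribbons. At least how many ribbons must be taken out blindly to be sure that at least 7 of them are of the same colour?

59

Put each drawn ribbon into a box by colour. The largest draw with every box below 7 takes min(count, 6) from each colour; colours with fewer than 6 contribute all they have.
Σ min(cᵢ, 6) = 6 + 6 + 1 + 2 + 6 + 6 + 4 + 6 + 6 + 5 + 6 + 4 = 58.
Draw number 58 + 1 = 59 must push one box to 7.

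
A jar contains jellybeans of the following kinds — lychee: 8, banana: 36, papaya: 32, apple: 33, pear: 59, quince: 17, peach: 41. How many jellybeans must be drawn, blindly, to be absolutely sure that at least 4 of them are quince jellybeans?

213

In the worst case for collecting quince jellybeans, every non-quince jellybean comes out first.
There are 8 + 36 + 32 + 33 + 59 + 41 = 209 non-quince jellybeans altogether.
After those, each further jellybean must be quince, so 209 + 4 = 213 draws guarantee 4 quince jellybeans.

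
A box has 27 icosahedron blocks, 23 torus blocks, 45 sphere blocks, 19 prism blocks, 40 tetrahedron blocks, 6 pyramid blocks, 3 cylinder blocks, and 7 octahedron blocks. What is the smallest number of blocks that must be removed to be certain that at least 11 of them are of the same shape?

67

Put each drawn block into a box by shape. The largest draw with every box below 11 takes min(count, 10) from each shape; shapes with fewer than 10 contribute all they have.
Σ min(cᵢ, 10) = 10 + 10 + 10 + 10 + 10 + 6 + 3 + 7 = 66.
Draw number 66 + 1 = 67 must push one box to 11.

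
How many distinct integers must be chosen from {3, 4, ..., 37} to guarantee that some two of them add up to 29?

Two chosen integers sum to 29 exactly when both halves of some pair {x, 29−x} with 3 ≤ x ≤ 29−x ≤ 26 are chosen — 12 such pairs.
The remaining 11 elements (those with no distinct partner in range) can never complete a 29-sum, so the worst case takes all of them and one from each pair: 11 + 12 = 23.
The 24th integer has to be the second member of some pair, so 23 + 1 = 24.

24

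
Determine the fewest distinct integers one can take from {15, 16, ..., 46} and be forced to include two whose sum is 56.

Two chosen integers sum to 56 exactly when both halves of some pair {x, 56−x} with 15 ≤ x ≤ 56−x ≤ 41 are chosen — 13 such pairs.
The remaining 6 elements (those with no distinct partner in range) can never complete a 56-sum, so the worst case takes all of them and one from each pair: 6 + 13 = 19.
By pigeonhole, the 20th integer has to be the second member of some pair, so 19 + 1 = 20.

20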